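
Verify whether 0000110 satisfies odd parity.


Number of 1s: 2

No, parity error (2 ones)


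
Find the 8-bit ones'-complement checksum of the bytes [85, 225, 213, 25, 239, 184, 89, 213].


Sum = 1273 mod 256 = 249
Complement = 6

6


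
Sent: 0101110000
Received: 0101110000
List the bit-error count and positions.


XOR: 0000000000

0 errors (received matches sent)


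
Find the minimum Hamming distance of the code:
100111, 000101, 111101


Comparing all pairs, minimum distance: 2
Can detect 1 errors, correct 0 errors

2


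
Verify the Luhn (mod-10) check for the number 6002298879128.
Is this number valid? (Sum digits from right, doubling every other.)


Luhn sum = 65
65 mod 10 = 5

Invalid (Luhn sum mod 10 = 5)


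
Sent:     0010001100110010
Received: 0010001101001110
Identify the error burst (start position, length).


XOR: 0000000001111100

Burst at position 9, length 5


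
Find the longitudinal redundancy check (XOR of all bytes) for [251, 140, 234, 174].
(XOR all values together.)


XOR chain: 251 ^ 140 ^ 234 ^ 174 = 51

51


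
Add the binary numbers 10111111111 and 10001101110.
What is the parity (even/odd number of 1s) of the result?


10111111111 = 1535
10001101110 = 1134
Sum = 2669 = 101001101101
1s count = 7

odd parity (7 ones in 101001101101)


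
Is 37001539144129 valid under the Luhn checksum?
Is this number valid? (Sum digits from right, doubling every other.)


Luhn sum = 63
63 mod 10 = 3

Invalid (Luhn sum mod 10 = 3)


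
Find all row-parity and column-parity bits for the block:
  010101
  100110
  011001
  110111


Row parities: 1111
Column parities: 011101

Row P: 1111, Col P: 011101, Corner: 0


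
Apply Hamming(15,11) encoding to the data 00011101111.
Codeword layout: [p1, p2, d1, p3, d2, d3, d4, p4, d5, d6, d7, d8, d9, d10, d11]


Parity bits: p1=0, p2=0, p3=1, p4=0

000100101101111


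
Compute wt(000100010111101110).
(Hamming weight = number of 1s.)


Counting 1s in 000100010111101110

9


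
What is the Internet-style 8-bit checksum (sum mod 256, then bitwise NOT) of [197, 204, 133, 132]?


Sum = 666 mod 256 = 154
Complement = 101

101


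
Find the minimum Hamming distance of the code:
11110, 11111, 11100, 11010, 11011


Comparing all pairs, minimum distance: 1
Can detect 0 errors, correct 0 errors

1


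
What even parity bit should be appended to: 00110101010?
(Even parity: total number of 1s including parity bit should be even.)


Number of 1s in data: 5
Parity bit: 1

1


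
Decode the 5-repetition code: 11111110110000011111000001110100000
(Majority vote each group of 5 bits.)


Groups: 11111, 11011, 00000, 11111, 00000, 11101, 00000
Majority votes: 1101010

1101010


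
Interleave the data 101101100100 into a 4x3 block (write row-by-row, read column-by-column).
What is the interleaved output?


Matrix:
  101
  101
  100
  100
Read columns: 111100001100

111100001100


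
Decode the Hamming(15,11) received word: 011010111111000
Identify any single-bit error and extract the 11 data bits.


Syndrome = 15: error at position 15

Data: 11011111001 (corrected bit 15)


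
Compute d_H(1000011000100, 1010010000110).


XOR: 0010001000010
Count of 1s: 3

3


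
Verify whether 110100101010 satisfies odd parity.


Number of 1s: 6

No, parity error (6 ones)


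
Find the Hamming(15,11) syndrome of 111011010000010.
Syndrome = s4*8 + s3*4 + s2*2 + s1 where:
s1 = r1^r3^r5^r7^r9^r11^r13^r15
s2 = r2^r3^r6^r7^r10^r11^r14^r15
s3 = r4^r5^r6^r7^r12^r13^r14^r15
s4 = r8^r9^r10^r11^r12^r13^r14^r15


s1=1, s2=0, s3=1, s4=0

Syndrome = 5 (error at position 5)


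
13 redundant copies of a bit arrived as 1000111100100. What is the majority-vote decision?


Ones: 6 out of 13
Threshold: 7

0 (6/13 voted 1)


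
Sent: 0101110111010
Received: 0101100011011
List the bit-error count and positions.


XOR: 0000010100001

3 error(s) at position(s): 5, 7, 12


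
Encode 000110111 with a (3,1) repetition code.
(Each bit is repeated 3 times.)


Each bit -> 3 copies

000000000111111000111111111


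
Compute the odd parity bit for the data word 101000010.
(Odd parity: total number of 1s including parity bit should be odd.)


Number of 1s in data: 3
Parity bit: 0

0


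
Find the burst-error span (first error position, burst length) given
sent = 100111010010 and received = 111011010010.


XOR: 011100000000

Burst at position 1, length 3


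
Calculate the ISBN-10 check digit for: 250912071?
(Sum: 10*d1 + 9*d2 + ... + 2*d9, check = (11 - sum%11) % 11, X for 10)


Weighted sum: 167
167 mod 11 = 2

Check digit: 9


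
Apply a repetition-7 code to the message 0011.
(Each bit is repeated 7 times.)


Each bit -> 7 copies

0000000000000011111111111111


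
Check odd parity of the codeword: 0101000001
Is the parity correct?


Number of 1s: 3

Yes, parity is correct (3 ones)


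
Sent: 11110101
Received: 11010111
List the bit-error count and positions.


XOR: 00100010

2 error(s) at position(s): 2, 6


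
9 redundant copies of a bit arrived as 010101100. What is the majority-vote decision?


Ones: 4 out of 9
Threshold: 5

0 (4/9 voted 1)


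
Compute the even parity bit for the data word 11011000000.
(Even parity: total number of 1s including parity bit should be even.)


Number of 1s in data: 4
Parity bit: 0

0


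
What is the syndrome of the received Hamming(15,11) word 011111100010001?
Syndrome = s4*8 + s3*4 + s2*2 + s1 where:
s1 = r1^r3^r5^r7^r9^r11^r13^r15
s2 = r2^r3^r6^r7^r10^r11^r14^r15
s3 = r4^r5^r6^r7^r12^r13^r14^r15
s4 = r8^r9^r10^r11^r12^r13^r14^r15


s1=1, s2=0, s3=1, s4=0

Syndrome = 5 (error at position 5)


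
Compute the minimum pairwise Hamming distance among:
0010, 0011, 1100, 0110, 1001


Comparing all pairs, minimum distance: 1
Can detect 0 errors, correct 0 errors

1


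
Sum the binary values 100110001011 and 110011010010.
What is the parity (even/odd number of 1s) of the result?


100110001011 = 2443
110011010010 = 3282
Sum = 5725 = 1011001011101
1s count = 8

even parity (8 ones in 1011001011101)


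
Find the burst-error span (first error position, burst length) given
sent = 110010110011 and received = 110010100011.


XOR: 000000010000

Burst at position 7, length 1


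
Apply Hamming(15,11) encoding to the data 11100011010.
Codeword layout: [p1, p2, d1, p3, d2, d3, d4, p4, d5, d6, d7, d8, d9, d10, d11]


Parity bits: p1=1, p2=0, p3=0, p4=1

101011010011010


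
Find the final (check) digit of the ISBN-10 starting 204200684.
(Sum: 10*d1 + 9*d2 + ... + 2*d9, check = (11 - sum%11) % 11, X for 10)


Weighted sum: 122
122 mod 11 = 1

Check digit: X


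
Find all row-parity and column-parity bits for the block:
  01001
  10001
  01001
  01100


Row parities: 0000
Column parities: 11101

Row P: 0000, Col P: 11101, Corner: 0


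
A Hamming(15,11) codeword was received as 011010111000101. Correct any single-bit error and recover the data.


Syndrome = 0: no error detected

Data: 11011000101 (no errors)


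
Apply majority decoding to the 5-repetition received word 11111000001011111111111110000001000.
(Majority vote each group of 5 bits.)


Groups: 11111, 00000, 10111, 11111, 11111, 00000, 01000
Majority votes: 1011100

1011100


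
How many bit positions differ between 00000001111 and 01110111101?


XOR: 01110110010
Count of 1s: 6

6


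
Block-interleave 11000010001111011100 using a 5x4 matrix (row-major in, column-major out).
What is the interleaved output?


Matrix:
  1100
  0010
  0011
  1101
  1100
Read columns: 10011100110110000110

10011100110110000110


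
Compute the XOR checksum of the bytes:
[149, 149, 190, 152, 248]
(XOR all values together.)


XOR chain: 149 ^ 149 ^ 190 ^ 152 ^ 248 = 222

222


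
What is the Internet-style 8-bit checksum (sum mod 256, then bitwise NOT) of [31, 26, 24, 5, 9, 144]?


Sum = 239 mod 256 = 239
Complement = 16

16


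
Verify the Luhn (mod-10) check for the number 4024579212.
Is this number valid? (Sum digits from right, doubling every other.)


Luhn sum = 39
39 mod 10 = 9

Invalid (Luhn sum mod 10 = 9)


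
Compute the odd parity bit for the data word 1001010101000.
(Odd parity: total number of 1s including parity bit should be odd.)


Number of 1s in data: 5
Parity bit: 0

0


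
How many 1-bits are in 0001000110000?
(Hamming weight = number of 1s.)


Counting 1s in 0001000110000

3


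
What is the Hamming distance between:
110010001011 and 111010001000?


XOR: 001000000011
Count of 1s: 3

3


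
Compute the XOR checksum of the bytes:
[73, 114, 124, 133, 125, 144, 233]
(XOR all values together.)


XOR chain: 73 ^ 114 ^ 124 ^ 133 ^ 125 ^ 144 ^ 233 = 198

198


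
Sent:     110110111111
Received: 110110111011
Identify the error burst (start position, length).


XOR: 000000000100

Burst at position 9, length 1


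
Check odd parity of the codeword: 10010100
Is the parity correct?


Number of 1s: 3

Yes, parity is correct (3 ones)


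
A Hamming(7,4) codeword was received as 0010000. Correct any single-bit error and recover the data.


Syndrome = 3: error at position 3

Data: 0000 (corrected bit 3)


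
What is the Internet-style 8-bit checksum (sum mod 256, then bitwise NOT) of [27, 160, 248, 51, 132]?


Sum = 618 mod 256 = 106
Complement = 149

149


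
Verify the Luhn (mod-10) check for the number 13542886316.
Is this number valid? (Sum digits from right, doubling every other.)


Luhn sum = 51
51 mod 10 = 1

Invalid (Luhn sum mod 10 = 1)


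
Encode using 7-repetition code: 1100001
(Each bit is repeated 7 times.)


Each bit -> 7 copies

1111111111111100000000000000000000000000001111111


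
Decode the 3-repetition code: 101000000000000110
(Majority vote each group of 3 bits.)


Groups: 101, 000, 000, 000, 000, 110
Majority votes: 100001

100001


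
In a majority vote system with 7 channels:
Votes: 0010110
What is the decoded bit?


Ones: 3 out of 7
Threshold: 4

0 (3/7 voted 1)


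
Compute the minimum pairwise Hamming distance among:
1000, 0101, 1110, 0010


Comparing all pairs, minimum distance: 2
Can detect 1 errors, correct 0 errors

2


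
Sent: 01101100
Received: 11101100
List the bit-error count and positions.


XOR: 10000000

1 error(s) at position(s): 0


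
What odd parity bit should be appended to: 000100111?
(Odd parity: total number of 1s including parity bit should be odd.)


Number of 1s in data: 4
Parity bit: 1

1


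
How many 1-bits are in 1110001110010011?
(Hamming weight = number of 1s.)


Counting 1s in 1110001110010011

9


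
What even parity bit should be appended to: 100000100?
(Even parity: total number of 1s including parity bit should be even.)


Number of 1s in data: 2
Parity bit: 0

0


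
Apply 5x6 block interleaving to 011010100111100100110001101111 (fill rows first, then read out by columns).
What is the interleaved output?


Matrix:
  011010
  100111
  100100
  110001
  101111
Read columns: 011111001010001011011100101011

011111001010001011011100101011


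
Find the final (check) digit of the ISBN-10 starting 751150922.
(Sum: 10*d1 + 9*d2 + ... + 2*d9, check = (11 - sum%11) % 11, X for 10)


Weighted sum: 206
206 mod 11 = 8

Check digit: 3


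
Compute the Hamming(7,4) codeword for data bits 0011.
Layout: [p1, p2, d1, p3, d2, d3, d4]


Parity bits: p1=1, p2=0, p3=0

1000011


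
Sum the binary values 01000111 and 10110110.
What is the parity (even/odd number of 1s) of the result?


01000111 = 71
10110110 = 182
Sum = 253 = 11111101
1s count = 7

odd parity (7 ones in 11111101)


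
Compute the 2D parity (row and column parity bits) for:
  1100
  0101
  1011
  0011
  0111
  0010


Row parities: 001011
Column parities: 0100

Row P: 001011, Col P: 0100, Corner: 1


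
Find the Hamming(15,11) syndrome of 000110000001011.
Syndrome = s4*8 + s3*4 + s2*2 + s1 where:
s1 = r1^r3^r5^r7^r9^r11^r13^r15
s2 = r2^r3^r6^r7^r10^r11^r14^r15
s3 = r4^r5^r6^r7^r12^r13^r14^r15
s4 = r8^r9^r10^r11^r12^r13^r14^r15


s1=0, s2=0, s3=1, s4=1

Syndrome = 12 (error at position 12)


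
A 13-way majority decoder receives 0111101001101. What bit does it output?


Ones: 8 out of 13
Threshold: 7

1 (8/13 voted 1)


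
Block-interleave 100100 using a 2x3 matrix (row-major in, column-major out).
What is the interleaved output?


Matrix:
  100
  100
Read columns: 110000

110000


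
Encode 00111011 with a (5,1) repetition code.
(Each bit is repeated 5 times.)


Each bit -> 5 copies

0000000000111111111111111000001111111111


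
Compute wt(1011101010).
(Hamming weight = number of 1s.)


Counting 1s in 1011101010

6


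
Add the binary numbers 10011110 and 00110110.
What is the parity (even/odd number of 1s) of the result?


10011110 = 158
00110110 = 54
Sum = 212 = 11010100
1s count = 4

even parity (4 ones in 11010100)


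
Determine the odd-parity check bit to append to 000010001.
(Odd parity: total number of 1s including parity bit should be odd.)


Number of 1s in data: 2
Parity bit: 1

1


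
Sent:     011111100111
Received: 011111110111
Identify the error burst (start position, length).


XOR: 000000010000

Burst at position 7, length 1


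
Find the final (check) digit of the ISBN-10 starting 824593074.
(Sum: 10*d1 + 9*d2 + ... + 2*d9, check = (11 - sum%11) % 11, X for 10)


Weighted sum: 263
263 mod 11 = 10

Check digit: 1


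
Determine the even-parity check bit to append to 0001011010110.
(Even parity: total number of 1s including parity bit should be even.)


Number of 1s in data: 6
Parity bit: 0

0


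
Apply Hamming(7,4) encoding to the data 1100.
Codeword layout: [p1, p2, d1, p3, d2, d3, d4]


Parity bits: p1=0, p2=1, p3=1

0111100


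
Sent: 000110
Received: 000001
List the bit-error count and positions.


XOR: 000111

3 error(s) at position(s): 3, 4, 5


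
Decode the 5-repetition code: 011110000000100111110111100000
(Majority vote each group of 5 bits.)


Groups: 01111, 00000, 00100, 11111, 01111, 00000
Majority votes: 100110

100110


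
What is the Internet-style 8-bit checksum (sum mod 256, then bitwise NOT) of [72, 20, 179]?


Sum = 271 mod 256 = 15
Complement = 240

240


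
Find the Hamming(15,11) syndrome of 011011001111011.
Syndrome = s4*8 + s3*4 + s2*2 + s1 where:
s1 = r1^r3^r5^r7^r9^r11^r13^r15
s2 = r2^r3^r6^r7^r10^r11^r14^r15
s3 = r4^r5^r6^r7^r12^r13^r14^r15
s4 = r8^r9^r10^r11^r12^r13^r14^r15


s1=1, s2=1, s3=1, s4=0

Syndrome = 7 (error at position 7)


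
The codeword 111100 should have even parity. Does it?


Number of 1s: 4

Yes, parity is correct (4 ones)


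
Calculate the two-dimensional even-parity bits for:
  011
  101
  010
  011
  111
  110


Row parities: 001010
Column parities: 110

Row P: 001010, Col P: 110, Corner: 0


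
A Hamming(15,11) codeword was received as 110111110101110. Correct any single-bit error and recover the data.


Syndrome = 14: error at position 14

Data: 01110101100 (corrected bit 14)


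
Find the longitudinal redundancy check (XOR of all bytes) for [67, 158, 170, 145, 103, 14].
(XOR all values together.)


XOR chain: 67 ^ 158 ^ 170 ^ 145 ^ 103 ^ 14 = 143

143


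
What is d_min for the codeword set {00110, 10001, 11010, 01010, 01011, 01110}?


Comparing all pairs, minimum distance: 1
Can detect 0 errors, correct 0 errors

1


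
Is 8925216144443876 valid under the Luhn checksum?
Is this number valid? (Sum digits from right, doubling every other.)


Luhn sum = 83
83 mod 10 = 3

Invalid (Luhn sum mod 10 = 3)


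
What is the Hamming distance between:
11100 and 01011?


XOR: 10111
Count of 1s: 4

4


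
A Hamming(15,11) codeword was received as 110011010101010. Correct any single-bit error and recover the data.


Syndrome = 0: no error detected

Data: 01100101010 (no errors)


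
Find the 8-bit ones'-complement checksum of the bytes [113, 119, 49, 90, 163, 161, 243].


Sum = 938 mod 256 = 170
Complement = 85

85


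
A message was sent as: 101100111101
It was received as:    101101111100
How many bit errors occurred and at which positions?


XOR: 000001000001

2 error(s) at position(s): 5, 11


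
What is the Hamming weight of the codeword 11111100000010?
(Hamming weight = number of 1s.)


Counting 1s in 11111100000010

7


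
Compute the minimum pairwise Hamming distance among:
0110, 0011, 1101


Comparing all pairs, minimum distance: 2
Can detect 1 errors, correct 0 errors

2


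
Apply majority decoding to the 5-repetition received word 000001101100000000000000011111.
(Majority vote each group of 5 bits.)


Groups: 00000, 11011, 00000, 00000, 00000, 11111
Majority votes: 010001

010001


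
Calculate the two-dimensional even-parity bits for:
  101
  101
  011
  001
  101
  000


Row parities: 000100
Column parities: 111

Row P: 000100, Col P: 111, Corner: 1


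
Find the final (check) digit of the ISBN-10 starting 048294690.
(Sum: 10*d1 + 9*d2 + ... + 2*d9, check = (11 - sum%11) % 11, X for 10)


Weighted sum: 239
239 mod 11 = 8

Check digit: 3


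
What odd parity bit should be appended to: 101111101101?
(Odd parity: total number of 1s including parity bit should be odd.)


Number of 1s in data: 9
Parity bit: 0

0


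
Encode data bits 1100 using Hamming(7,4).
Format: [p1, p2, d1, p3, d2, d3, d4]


Parity bits: p1=0, p2=1, p3=1

0111100


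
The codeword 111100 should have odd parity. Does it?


Number of 1s: 4

No, parity error (4 ones)


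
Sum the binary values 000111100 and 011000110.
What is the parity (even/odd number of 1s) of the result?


000111100 = 60
011000110 = 198
Sum = 258 = 100000010
1s count = 2

even parity (2 ones in 100000010)


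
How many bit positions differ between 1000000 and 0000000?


XOR: 1000000
Count of 1s: 1

1


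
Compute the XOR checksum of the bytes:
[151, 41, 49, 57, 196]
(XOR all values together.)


XOR chain: 151 ^ 41 ^ 49 ^ 57 ^ 196 = 114

114


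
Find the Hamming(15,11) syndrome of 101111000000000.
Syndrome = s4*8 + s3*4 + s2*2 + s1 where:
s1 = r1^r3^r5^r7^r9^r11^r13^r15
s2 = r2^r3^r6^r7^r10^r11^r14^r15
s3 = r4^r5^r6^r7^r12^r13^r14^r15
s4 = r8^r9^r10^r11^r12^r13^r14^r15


s1=1, s2=0, s3=1, s4=0

Syndrome = 5 (error at position 5)


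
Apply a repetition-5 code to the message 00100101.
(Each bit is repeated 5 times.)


Each bit -> 5 copies

0000000000111110000000000111110000011111


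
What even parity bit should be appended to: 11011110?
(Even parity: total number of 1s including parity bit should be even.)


Number of 1s in data: 6
Parity bit: 0

0


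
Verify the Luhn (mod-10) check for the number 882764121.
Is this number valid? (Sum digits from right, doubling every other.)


Luhn sum = 42
42 mod 10 = 2

Invalid (Luhn sum mod 10 = 2)


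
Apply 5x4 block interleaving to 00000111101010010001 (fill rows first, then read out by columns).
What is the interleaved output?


Matrix:
  0000
  0111
  1010
  1001
  0001
Read columns: 00110010000110001011

00110010000110001011


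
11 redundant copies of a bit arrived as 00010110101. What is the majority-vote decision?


Ones: 5 out of 11
Threshold: 6

0 (5/11 voted 1)


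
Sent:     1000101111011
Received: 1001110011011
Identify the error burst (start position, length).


XOR: 0001011100000

Burst at position 3, length 5


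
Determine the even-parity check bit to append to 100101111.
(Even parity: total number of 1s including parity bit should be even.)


Number of 1s in data: 6
Parity bit: 0

0


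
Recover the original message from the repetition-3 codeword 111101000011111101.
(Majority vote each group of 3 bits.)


Groups: 111, 101, 000, 011, 111, 101
Majority votes: 110111

110111


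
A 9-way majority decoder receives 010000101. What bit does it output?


Ones: 3 out of 9
Threshold: 5

0 (3/9 voted 1)


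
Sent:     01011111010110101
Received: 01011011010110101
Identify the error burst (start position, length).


XOR: 00000100000000000

Burst at position 5, length 1


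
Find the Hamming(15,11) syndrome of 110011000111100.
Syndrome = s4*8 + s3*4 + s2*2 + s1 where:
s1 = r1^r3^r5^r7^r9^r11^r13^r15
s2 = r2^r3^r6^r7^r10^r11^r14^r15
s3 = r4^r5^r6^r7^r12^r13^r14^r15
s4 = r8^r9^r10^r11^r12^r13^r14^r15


s1=0, s2=0, s3=0, s4=0

Syndrome = 0 (no error)


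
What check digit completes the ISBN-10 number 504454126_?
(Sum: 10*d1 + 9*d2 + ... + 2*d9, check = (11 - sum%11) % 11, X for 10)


Weighted sum: 182
182 mod 11 = 6

Check digit: 5


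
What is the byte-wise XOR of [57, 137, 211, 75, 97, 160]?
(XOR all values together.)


XOR chain: 57 ^ 137 ^ 211 ^ 75 ^ 97 ^ 160 = 233

233


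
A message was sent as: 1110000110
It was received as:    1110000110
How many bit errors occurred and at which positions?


XOR: 0000000000

0 errors (received matches sent)


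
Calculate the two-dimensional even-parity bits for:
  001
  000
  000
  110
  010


Row parities: 10001
Column parities: 101

Row P: 10001, Col P: 101, Corner: 0


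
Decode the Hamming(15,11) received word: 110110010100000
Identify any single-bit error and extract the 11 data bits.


Syndrome = 0: no error detected

Data: 01000100000 (no errors)


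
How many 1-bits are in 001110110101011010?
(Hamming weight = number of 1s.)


Counting 1s in 001110110101011010

10


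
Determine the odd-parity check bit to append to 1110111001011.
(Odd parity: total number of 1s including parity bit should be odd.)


Number of 1s in data: 9
Parity bit: 0

0


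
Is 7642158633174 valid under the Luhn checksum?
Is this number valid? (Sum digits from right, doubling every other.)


Luhn sum = 50
50 mod 10 = 0

Valid (Luhn sum mod 10 = 0)


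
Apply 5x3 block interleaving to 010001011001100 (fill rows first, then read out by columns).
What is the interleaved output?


Matrix:
  010
  001
  011
  001
  100
Read columns: 000011010001110

000011010001110


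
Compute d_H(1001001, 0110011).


XOR: 1111010
Count of 1s: 5

5


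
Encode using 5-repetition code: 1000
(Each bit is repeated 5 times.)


Each bit -> 5 copies

11111000000000000000


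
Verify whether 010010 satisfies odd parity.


Number of 1s: 2

No, parity error (2 ones)


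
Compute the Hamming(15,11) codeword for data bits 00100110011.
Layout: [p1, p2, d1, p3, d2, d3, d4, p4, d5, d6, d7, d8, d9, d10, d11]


Parity bits: p1=0, p2=1, p3=1, p4=0

010101000110011


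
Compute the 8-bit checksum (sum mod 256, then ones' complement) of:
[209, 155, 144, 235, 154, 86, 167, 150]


Sum = 1300 mod 256 = 20
Complement = 235

235


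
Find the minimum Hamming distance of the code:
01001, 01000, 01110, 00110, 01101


Comparing all pairs, minimum distance: 1
Can detect 0 errors, correct 0 errors

1


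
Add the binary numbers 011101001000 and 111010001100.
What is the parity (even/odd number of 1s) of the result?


011101001000 = 1864
111010001100 = 3724
Sum = 5588 = 1010111010100
1s count = 7

odd parity (7 ones in 1010111010100)


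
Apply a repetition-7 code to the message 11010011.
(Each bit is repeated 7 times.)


Each bit -> 7 copies

11111111111111000000011111110000000000000011111111111111


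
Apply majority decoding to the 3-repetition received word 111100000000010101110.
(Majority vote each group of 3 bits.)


Groups: 111, 100, 000, 000, 010, 101, 110
Majority votes: 1000011

1000011


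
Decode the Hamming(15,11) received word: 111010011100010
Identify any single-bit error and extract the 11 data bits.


Syndrome = 0: no error detected

Data: 11001100010 (no errors)


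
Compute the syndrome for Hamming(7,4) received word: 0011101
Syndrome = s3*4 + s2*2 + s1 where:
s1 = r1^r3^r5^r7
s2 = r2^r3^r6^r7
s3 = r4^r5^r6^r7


s1=1, s2=0, s3=1

Syndrome = 5 (error at position 5)


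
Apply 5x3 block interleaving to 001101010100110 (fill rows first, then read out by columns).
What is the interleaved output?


Matrix:
  001
  101
  010
  100
  110
Read columns: 010110010111000

010110010111000


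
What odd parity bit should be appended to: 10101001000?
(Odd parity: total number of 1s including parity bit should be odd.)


Number of 1s in data: 4
Parity bit: 1

1


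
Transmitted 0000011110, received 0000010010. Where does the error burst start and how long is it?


XOR: 0000001100

Burst at position 6, length 2


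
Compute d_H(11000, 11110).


XOR: 00110
Count of 1s: 2

2


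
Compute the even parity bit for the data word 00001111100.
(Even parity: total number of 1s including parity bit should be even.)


Number of 1s in data: 5
Parity bit: 1

1


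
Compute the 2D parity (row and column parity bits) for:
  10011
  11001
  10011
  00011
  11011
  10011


Row parities: 111001
Column parities: 10010

Row P: 111001, Col P: 10010, Corner: 0


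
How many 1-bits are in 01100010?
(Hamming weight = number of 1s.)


Counting 1s in 01100010

3


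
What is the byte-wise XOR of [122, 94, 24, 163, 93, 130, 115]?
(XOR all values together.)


XOR chain: 122 ^ 94 ^ 24 ^ 163 ^ 93 ^ 130 ^ 115 = 51

51


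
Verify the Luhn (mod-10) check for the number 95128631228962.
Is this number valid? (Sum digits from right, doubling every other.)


Luhn sum = 65
65 mod 10 = 5

Invalid (Luhn sum mod 10 = 5)


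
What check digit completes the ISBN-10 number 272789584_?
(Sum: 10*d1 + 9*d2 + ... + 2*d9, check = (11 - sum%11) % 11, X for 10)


Weighted sum: 293
293 mod 11 = 7

Check digit: 4


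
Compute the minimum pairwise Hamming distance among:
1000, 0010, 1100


Comparing all pairs, minimum distance: 1
Can detect 0 errors, correct 0 errors

1


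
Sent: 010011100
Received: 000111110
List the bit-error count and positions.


XOR: 010100010

3 error(s) at position(s): 1, 3, 7


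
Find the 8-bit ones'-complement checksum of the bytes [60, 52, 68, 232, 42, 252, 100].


Sum = 806 mod 256 = 38
Complement = 217

217


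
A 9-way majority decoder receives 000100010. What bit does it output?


Ones: 2 out of 9
Threshold: 5

0 (2/9 voted 1)


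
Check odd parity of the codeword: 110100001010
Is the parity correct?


Number of 1s: 5

Yes, parity is correct (5 ones)


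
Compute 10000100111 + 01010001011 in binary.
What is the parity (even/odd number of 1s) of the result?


10000100111 = 1063
01010001011 = 651
Sum = 1714 = 11010110010
1s count = 6

even parity (6 ones in 11010110010)


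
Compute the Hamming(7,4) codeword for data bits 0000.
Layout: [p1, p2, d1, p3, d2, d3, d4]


Parity bits: p1=0, p2=0, p3=0

0000000


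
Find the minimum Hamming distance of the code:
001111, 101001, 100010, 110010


Comparing all pairs, minimum distance: 1
Can detect 0 errors, correct 0 errors

1


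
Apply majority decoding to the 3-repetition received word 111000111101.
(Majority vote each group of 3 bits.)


Groups: 111, 000, 111, 101
Majority votes: 1011

1011


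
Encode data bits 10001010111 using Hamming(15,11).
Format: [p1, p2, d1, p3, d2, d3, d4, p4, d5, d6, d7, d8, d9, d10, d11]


Parity bits: p1=1, p2=0, p3=1, p4=1

101100011010111


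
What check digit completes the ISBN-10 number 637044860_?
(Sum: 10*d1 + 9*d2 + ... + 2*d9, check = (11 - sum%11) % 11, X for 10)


Weighted sum: 237
237 mod 11 = 6

Check digit: 5


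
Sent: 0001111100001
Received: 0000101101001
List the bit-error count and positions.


XOR: 0001010001000

3 error(s) at position(s): 3, 5, 9


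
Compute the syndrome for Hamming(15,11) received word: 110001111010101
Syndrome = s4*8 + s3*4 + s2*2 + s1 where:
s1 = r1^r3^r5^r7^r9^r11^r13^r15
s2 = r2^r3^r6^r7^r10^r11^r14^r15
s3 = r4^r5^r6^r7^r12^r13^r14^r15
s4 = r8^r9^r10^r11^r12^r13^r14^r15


s1=0, s2=1, s3=0, s4=1

Syndrome = 10 (error at position 10)


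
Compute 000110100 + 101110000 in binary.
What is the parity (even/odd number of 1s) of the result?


000110100 = 52
101110000 = 368
Sum = 420 = 110100100
1s count = 4

even parity (4 ones in 110100100)


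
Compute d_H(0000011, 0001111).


XOR: 0001100
Count of 1s: 2

2


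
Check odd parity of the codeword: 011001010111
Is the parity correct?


Number of 1s: 7

Yes, parity is correct (7 ones)


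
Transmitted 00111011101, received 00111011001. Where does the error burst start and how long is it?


XOR: 00000000100

Burst at position 8, length 1


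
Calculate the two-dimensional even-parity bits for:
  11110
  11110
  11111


Row parities: 001
Column parities: 11111

Row P: 001, Col P: 11111, Corner: 1


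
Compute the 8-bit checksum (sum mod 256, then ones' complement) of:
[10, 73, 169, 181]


Sum = 433 mod 256 = 177
Complement = 78

78


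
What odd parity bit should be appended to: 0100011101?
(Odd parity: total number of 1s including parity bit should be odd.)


Number of 1s in data: 5
Parity bit: 0

0


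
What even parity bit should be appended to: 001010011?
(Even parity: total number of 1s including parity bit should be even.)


Number of 1s in data: 4
Parity bit: 0

0


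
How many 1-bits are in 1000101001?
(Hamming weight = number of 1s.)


Counting 1s in 1000101001

4


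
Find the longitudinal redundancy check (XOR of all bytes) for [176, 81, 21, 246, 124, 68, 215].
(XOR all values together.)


XOR chain: 176 ^ 81 ^ 21 ^ 246 ^ 124 ^ 68 ^ 215 = 237

237


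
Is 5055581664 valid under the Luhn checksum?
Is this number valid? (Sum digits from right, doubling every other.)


Luhn sum = 31
31 mod 10 = 1

Invalid (Luhn sum mod 10 = 1)


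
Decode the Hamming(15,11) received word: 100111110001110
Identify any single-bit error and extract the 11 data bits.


Syndrome = 6: error at position 6

Data: 01010001110 (corrected bit 6)


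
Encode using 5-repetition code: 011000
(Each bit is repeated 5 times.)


Each bit -> 5 copies

000001111111111000000000000000


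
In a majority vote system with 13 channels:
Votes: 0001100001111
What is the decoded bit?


Ones: 6 out of 13
Threshold: 7

0 (6/13 voted 1)


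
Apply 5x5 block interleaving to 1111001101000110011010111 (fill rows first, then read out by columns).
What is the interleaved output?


Matrix:
  11110
  01101
  00011
  00110
  10111
Read columns: 1000111000110111011101101

1000111000110111011101101


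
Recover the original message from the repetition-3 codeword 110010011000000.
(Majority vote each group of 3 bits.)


Groups: 110, 010, 011, 000, 000
Majority votes: 10100

10100


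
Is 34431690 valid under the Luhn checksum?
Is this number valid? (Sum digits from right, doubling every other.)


Luhn sum = 38
38 mod 10 = 8

Invalid (Luhn sum mod 10 = 8)


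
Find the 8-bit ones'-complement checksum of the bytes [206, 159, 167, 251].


Sum = 783 mod 256 = 15
Complement = 240

240


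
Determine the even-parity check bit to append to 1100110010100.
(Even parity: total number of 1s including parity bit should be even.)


Number of 1s in data: 6
Parity bit: 0

0


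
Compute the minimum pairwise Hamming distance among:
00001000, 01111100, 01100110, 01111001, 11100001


Comparing all pairs, minimum distance: 2
Can detect 1 errors, correct 0 errors

2


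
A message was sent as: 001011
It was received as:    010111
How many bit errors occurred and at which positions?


XOR: 011100

3 error(s) at position(s): 1, 2, 3


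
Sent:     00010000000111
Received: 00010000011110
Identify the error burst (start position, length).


XOR: 00000000011001

Burst at position 9, length 5


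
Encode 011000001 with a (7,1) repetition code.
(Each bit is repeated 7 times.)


Each bit -> 7 copies

000000011111111111111000000000000000000000000000000000001111111


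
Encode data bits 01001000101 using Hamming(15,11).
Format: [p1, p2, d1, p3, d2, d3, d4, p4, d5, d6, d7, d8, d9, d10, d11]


Parity bits: p1=0, p2=1, p3=1, p4=1

010110011000101


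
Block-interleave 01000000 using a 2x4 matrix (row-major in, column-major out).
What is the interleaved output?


Matrix:
  0100
  0000
Read columns: 00100000

00100000


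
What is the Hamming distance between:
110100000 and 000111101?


XOR: 110011101
Count of 1s: 6

6


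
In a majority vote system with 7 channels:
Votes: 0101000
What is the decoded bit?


Ones: 2 out of 7
Threshold: 4

0 (2/7 voted 1)


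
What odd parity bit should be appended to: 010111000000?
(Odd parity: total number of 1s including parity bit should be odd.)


Number of 1s in data: 4
Parity bit: 1

1


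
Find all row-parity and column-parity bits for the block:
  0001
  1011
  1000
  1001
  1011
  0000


Row parities: 111010
Column parities: 0000

Row P: 111010, Col P: 0000, Corner: 0


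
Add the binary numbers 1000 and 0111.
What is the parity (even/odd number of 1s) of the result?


1000 = 8
0111 = 7
Sum = 15 = 1111
1s count = 4

even parity (4 ones in 1111)


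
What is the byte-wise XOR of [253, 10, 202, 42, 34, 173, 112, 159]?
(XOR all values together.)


XOR chain: 253 ^ 10 ^ 202 ^ 42 ^ 34 ^ 173 ^ 112 ^ 159 = 119

119


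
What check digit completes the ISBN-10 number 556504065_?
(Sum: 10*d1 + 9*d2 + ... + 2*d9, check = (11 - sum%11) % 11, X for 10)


Weighted sum: 226
226 mod 11 = 6

Check digit: 5


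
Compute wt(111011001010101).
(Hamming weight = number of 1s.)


Counting 1s in 111011001010101

9


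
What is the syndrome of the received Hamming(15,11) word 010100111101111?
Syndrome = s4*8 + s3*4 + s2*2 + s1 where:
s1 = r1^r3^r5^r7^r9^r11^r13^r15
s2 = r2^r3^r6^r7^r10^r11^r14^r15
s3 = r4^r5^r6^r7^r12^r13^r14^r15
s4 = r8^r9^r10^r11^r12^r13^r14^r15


s1=0, s2=1, s3=0, s4=1

Syndrome = 10 (error at position 10)


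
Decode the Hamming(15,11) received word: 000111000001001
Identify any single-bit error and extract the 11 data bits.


Syndrome = 4: error at position 4

Data: 01100001001 (corrected bit 4)


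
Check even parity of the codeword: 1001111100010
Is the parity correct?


Number of 1s: 7

No, parity error (7 ones)


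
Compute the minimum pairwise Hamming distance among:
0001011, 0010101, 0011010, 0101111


Comparing all pairs, minimum distance: 2
Can detect 1 errors, correct 0 errors

2


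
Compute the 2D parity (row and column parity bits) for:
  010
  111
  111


Row parities: 111
Column parities: 010

Row P: 111, Col P: 010, Corner: 1


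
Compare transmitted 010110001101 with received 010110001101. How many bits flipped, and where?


XOR: 000000000000

0 errors (received matches sent)


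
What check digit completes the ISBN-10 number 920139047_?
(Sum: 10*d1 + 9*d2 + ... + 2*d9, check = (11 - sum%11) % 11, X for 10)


Weighted sum: 204
204 mod 11 = 6

Check digit: 5


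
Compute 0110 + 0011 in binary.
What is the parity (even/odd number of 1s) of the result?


0110 = 6
0011 = 3
Sum = 9 = 1001
1s count = 2

even parity (2 ones in 1001)


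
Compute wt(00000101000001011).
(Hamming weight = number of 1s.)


Counting 1s in 00000101000001011

5


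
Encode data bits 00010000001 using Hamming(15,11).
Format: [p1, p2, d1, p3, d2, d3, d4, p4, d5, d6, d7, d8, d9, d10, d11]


Parity bits: p1=0, p2=0, p3=0, p4=1

000000110000001


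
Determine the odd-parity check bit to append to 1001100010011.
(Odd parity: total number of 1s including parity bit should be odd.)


Number of 1s in data: 6
Parity bit: 1

1


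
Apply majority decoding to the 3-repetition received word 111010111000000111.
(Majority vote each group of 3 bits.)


Groups: 111, 010, 111, 000, 000, 111
Majority votes: 101001

101001


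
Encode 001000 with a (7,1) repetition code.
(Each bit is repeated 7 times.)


Each bit -> 7 copies

000000000000001111111000000000000000000000


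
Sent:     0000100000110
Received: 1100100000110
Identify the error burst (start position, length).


XOR: 1100000000000

Burst at position 0, length 2


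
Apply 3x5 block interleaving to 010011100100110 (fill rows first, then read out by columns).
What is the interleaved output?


Matrix:
  01001
  11001
  00110
Read columns: 010110001001110

010110001001110


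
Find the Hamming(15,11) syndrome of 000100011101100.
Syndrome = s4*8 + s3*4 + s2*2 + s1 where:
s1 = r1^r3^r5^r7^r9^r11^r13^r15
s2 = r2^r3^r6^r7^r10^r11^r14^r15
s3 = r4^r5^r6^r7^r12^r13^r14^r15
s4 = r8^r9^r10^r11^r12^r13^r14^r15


s1=0, s2=1, s3=1, s4=1

Syndrome = 14 (error at position 14)


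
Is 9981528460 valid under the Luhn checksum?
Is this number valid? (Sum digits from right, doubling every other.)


Luhn sum = 43
43 mod 10 = 3

Invalid (Luhn sum mod 10 = 3)


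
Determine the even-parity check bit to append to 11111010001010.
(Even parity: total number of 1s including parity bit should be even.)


Number of 1s in data: 8
Parity bit: 0

0


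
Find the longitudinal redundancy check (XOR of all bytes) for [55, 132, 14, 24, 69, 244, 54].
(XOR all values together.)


XOR chain: 55 ^ 132 ^ 14 ^ 24 ^ 69 ^ 244 ^ 54 = 34

34


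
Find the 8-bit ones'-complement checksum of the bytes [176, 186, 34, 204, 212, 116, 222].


Sum = 1150 mod 256 = 126
Complement = 129

129


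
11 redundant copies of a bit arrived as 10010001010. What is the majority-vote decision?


Ones: 4 out of 11
Threshold: 6

0 (4/11 voted 1)


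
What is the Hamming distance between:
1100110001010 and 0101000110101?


XOR: 1001110111111
Count of 1s: 10

10


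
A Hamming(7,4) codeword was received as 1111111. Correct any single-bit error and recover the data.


Syndrome = 0: no error detected

Data: 1111 (no errors)


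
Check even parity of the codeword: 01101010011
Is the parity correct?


Number of 1s: 6

Yes, parity is correct (6 ones)


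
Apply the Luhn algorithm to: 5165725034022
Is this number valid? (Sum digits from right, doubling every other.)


Luhn sum = 47
47 mod 10 = 7

Invalid (Luhn sum mod 10 = 7)


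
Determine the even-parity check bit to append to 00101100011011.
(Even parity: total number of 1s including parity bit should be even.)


Number of 1s in data: 7
Parity bit: 1

1


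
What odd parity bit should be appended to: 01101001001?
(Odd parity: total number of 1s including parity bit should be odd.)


Number of 1s in data: 5
Parity bit: 0

0


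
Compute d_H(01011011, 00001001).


XOR: 01010010
Count of 1s: 3

3


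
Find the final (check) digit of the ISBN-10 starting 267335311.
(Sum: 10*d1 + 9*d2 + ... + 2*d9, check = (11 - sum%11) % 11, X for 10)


Weighted sum: 211
211 mod 11 = 2

Check digit: 9


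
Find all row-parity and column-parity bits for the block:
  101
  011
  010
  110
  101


Row parities: 00100
Column parities: 111

Row P: 00100, Col P: 111, Corner: 1


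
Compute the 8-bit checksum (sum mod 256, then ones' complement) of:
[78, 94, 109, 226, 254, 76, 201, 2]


Sum = 1040 mod 256 = 16
Complement = 239

239


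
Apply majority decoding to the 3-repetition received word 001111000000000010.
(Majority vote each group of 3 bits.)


Groups: 001, 111, 000, 000, 000, 010
Majority votes: 010000

010000


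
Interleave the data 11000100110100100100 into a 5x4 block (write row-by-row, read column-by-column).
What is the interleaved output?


Matrix:
  1100
  0100
  1101
  0010
  0100
Read columns: 10100111010001000100

10100111010001000100


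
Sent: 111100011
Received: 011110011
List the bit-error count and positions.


XOR: 100010000

2 error(s) at position(s): 0, 4
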